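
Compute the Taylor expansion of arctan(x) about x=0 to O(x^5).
-x^3/3 + x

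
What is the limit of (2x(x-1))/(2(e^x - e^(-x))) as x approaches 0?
Both numerator and denominator → 0 as x → 0; this is a 0/0 indeterminate form.
Expand each to leading order near x = 0: numerator ~ -2·x, denominator ~ 4·x.
The limit of the ratio is -1/2.

Final answer: -1/2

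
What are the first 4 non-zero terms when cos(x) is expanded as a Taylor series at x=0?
-x^6/720 + x^4/24 - x^2/2 + 1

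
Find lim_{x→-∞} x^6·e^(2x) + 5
The product is a 0·∞ indeterminate form at x → -∞.
Rewrite the product as x^6 / e^(-2x) (an ∞/∞ form) and apply L'Hôpital, or use the standard hierarchy e^(2|x|) ≫ |x^6| as x → -∞.
The indeterminate product → 0, so the limit = 5.

Final answer: 5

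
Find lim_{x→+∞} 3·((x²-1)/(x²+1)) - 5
Evaluate the dominant behaviour as x → +∞; each term tends to a finite value or vanishes.
Limit = -2.

Final answer: -2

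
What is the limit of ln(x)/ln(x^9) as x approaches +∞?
This is an ∞/∞ indeterminate form as x → +∞.
Write ln(x^9) = 9·ln(x), reducing the quotient to 1/9.
Limit = 1/9.

Final answer: 1/9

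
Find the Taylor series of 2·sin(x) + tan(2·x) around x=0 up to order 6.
257·x^5/60 + 7·x^3/3 + 4·x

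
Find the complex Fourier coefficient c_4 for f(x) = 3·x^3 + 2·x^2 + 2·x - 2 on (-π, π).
Compute the real Fourier coefficients first: a_4 = 1/2, b_4 = -3·π^2/2 - 7/16.
Then c_4 = (a_4 − i·b_4)/2 = 1/4 + 7·i/32 + 3·i·π^2/4.

Final answer: 1/4 + 7·i/32 + 3·i·π^2/4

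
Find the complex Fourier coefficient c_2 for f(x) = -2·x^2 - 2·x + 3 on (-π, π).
Compute the real Fourier coefficients first: a_2 = -2, b_2 = 2.
Then c_2 = (a_2 − i·b_2)/2 = -1 - i.

Final answer: -1 - i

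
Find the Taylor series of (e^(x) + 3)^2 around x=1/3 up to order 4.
e^(2/3) + 6·e^(1/3) + 9 + (2·e^(2/3) + 6·e^(1/3))·(x - 1/3) + (2·e^(5/3) + 21·e^(4/3) + 81·e^(1/3) + 81·e + 135·e^(2/3))·(x - 1/3)^2/(e + 9·e^(2/3) + 27 + 27·e^(1/3)) + (4·e^(5/3) + 81·e^(1/3) + 39·e^(4/3) + 135·e + 189·e^(2/3))·(x - 1/3)^3/(3·e + 27·e^(2/3) + 81 + 81·e^(1/3)) + (8·e^(5/3) + 81·e^(1/3) + 75·e^(4/3) + 297·e^(2/3) + 243·e)·(x - 1/3)^4/(12·e + 108·e^(2/3) + 324 + 324·e^(1/3))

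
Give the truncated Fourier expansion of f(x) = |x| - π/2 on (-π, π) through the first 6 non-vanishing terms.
-4·cos(x)/π - 4·cos(3·x)/(9·π) - 4·cos(5·x)/(25·π) - 4·cos(7·x)/(49·π) - 4·cos(9·x)/(81·π) - 4·cos(11·x)/(121·π)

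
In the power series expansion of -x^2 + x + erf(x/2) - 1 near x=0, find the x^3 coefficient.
Expand to order 3: -x^2 + x + erf(x/2) - 1 = -x^3/(12·√(π)) - x^2 + x·(1/√(π) + 1) - 1 + O(x^4).
The coefficient of x^3 is -1/(12·√(π)).

Final answer: -1/(12·√(π))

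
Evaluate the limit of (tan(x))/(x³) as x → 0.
Both numerator and denominator → 0 as x → 0; this is a 0/0 indeterminate form.
Expand each to leading order near x = 0: numerator ~ x, denominator ~ x^3.
The limit of the ratio is ∞.

Final answer: ∞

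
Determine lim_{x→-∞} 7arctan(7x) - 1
Evaluate the dominant behaviour as x → -∞; each term tends to a finite value or vanishes.
Limit = -7·π/2 - 1.

Final answer: -7·π/2 - 1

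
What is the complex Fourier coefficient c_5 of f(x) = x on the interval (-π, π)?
Compute the real Fourier coefficients first: a_5 = 0, b_5 = 2/5.
Then c_5 = (a_5 − i·b_5)/2 = -i/5.

Final answer: -i/5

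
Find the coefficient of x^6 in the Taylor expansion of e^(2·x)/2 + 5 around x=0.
Expand to order 6: e^(2·x)/2 + 5 = 2·x^6/45 + 2·x^5/15 + x^4/3 + 2·x^3/3 + x^2 + x + 11/2 + O(x^7).
The coefficient of x^6 is 2/45.

Final answer: 2/45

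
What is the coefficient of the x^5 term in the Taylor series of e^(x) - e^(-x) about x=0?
Expand to order 5: e^(x) - e^(-x) = x^5/60 + x^3/3 + 2·x + O(x^6).
The coefficient of x^5 is 1/60.

Final answer: 1/60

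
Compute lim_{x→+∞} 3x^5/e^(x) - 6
The quotient is an ∞/∞ indeterminate form as x → +∞.
The exponential denominator e^(x) dominates the polynomial numerator (e^x ≫ x^5 as x → ∞), so the quotient → 0.
Adding the constant: 0 - 6 = -6. Limit = -6.

Final answer: -6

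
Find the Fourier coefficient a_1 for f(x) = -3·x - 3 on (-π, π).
a_1 = (1/π) ∫_{-π}^{π} f(x)·cos(1x) dx.
Evaluate the integral (use parity and integration by parts as needed): a_1 = 0.

Final answer: 0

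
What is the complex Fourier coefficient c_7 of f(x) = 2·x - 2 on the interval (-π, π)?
Compute the real Fourier coefficients first: a_7 = 0, b_7 = 4/7.
Then c_7 = (a_7 − i·b_7)/2 = -2·i/7.

Final answer: -2·i/7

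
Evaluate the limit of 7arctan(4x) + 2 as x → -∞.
Evaluate the dominant behaviour as x → -∞; each term tends to a finite value or vanishes.
Limit = 2 - 7·π/2.

Final answer: 2 - 7·π/2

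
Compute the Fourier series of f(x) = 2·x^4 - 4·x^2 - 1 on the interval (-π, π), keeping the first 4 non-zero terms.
(112 - 16·π^2)·cos(x) + (-10 + 4·π^2)·cos(2·x) + (80/27 - 16·π^2/9)·cos(3·x) - 4·π^2/3 - 1 + 2·π^4/5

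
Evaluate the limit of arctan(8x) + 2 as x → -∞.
Evaluate the dominant behaviour as x → -∞; each term tends to a finite value or vanishes.
Limit = 2 - π/2.

Final answer: 2 - π/2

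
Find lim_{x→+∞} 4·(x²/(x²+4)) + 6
Evaluate the dominant behaviour as x → +∞; each term tends to a finite value or vanishes.
Limit = 10.

Final answer: 10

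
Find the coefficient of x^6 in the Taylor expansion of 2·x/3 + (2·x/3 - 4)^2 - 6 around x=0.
Expand to order 6: 2·x/3 + (2·x/3 - 4)^2 - 6 = 4·x^2/9 - 14·x/3 + 10 + O(x^7).
The coefficient of x^6 is 0.

Final answer: 0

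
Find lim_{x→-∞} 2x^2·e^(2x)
This is a 0·∞ indeterminate form at x → -∞.
Rewrite the product as 2x^2 / e^(-2x) (an ∞/∞ form) and apply L'Hôpital, or use the standard hierarchy e^(2|x|) ≫ |x^2| as x → -∞.
The indeterminate product → 0, so the limit = 0.

Final answer: 0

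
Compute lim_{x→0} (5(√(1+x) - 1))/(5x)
Both numerator and denominator → 0 as x → 0; this is a 0/0 indeterminate form.
Expand each to leading order near x = 0: numerator ~ 5·x/2, denominator ~ 5·x.
The limit of the ratio is 1/2.

Final answer: 1/2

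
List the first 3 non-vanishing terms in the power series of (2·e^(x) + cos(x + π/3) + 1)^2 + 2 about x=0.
x^2·(49·(4/7 - √(3)/7)^2/4 + 21/4) + x·(14 - 7·√(3)/2) + 57/4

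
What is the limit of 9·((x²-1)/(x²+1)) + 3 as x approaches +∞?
Evaluate the dominant behaviour as x → +∞; each term tends to a finite value or vanishes.
Limit = 12.

Final answer: 12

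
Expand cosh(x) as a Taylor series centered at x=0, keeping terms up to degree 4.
x^4/24 + x^2/2 + 1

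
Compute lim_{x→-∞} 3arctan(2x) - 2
Evaluate the dominant behaviour as x → -∞; each term tends to a finite value or vanishes.
Limit = -3·π/2 - 2.

Final answer: -3·π/2 - 2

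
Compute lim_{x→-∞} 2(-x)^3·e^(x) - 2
The product is a 0·∞ indeterminate form at x → -∞.
Rewrite the product as 2(-x)^3 / e^(-x) (an ∞/∞ form) and apply L'Hôpital, or use the standard hierarchy e^(|x|) ≫ |(-x)^3| as x → -∞.
The indeterminate product → 0, so the limit = -2.

Final answer: -2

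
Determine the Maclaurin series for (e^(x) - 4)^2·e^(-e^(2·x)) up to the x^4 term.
-5·x^4·e^(-1)/3 + 16·x^3·e^(-1) + 10·x^2·e^(-1) - 24·x·e^(-1) + 9·e^(-1)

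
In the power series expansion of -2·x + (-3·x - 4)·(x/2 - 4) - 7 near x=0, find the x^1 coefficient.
Expand to order 1: -2·x + (-3·x - 4)·(x/2 - 4) - 7 = 8·x + 9 + O(x^2).
The coefficient of x^1 is 8.

Final answer: 8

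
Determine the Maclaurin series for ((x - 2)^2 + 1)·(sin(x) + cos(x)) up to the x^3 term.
13·x^3/6 - 11·x^2/2 + x + 5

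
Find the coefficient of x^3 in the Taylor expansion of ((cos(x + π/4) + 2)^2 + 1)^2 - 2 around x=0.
(1 + (√(2)/2 + 2)^2)^2·(2·√(2)/(3·(1 + (√(2)/2 + 2)^2)) - 2·√(2)·(-2·√(2)/(1 + (√(2)/2 + 2)^2) - 1/(1 + (√(2)/2 + 2)^2))/(1 + (√(2)/2 + 2)^2) + 4/(3·(1 + (√(2)/2 + 2)^2)))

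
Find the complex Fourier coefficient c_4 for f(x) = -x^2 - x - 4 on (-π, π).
Compute the real Fourier coefficients first: a_4 = -1/4, b_4 = 1/2.
Then c_4 = (a_4 − i·b_4)/2 = -1/8 - i/4.

Final answer: -1/8 - i/4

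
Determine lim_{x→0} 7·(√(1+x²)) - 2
Direct substitution at x = 0 gives 5.

Final answer: 5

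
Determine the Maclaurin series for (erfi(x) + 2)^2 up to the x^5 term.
4·x^5/(5·√(π)) + 8·x^4/(3·π) + 8·x^3/(3·√(π)) + 4·x^2/π + 8·x/√(π) + 4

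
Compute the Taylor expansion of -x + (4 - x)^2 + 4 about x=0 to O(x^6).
x^2 - 9·x + 20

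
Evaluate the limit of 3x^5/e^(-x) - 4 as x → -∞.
The quotient is an ∞/∞ indeterminate form as x → -∞.
Compare growth rates of the dominant terms (exponentials ≫ polynomials ≫ logarithms), or apply L'Hôpital's rule; the quotient → 0.
Adding the constant: 0 - 4 = -4. Limit = -4.

Final answer: -4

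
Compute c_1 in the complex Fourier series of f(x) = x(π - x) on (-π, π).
Compute the real Fourier coefficients first: a_1 = 4, b_1 = 2·π.
Then c_1 = (a_1 − i·b_1)/2 = 2 - i·π.

Final answer: 2 - i·π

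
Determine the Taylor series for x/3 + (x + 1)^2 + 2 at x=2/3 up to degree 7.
5 + 11·(x - 2/3)/3 + (x - 2/3)^2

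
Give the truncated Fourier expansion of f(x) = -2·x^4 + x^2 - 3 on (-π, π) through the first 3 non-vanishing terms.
(-100 + 16·π^2)·cos(x) + (7 - 4·π^2)·cos(2·x) - 2·π^4/5 - 3 + π^2/3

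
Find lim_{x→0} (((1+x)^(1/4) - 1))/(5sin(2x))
Both numerator and denominator → 0 as x → 0; this is a 0/0 indeterminate form.
Expand each to leading order near x = 0: numerator ~ x/4, denominator ~ 10·x.
The limit of the ratio is 1/40.

Final answer: 1/40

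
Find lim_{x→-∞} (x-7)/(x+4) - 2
Evaluate the dominant behaviour as x → -∞; each term tends to a finite value or vanishes.
Limit = -1.

Final answer: -1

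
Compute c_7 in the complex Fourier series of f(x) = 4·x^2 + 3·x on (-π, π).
Compute the real Fourier coefficients first: a_7 = -16/49, b_7 = 6/7.
Then c_7 = (a_7 − i·b_7)/2 = -8/49 - 3·i/7.

Final answer: -8/49 - 3·i/7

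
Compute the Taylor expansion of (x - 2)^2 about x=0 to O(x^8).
x^2 - 4·x + 4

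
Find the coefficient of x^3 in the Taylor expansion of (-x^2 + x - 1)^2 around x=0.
Expand to order 3: (-x^2 + x - 1)^2 = -2·x^3 + 3·x^2 - 2·x + 1 + O(x^4).
The coefficient of x^3 is -2.

Final answer: -2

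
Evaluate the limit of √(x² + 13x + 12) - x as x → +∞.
This is an ∞ − ∞ indeterminate form.
Multiply and divide by the conjugate √(x²+13x + 12) + x; the x² terms cancel, leaving (13x + 12)/(√(x²+13x + 12)+x) → 13/2.
Limit = 13/2.

Final answer: 13/2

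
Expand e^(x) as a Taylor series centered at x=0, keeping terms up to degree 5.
x^5/120 + x^4/24 + x^3/6 + x^2/2 + x + 1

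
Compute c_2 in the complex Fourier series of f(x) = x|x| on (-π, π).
Compute the real Fourier coefficients first: a_2 = 0, b_2 = -π.
Then c_2 = (a_2 − i·b_2)/2 = i·π/2.

Final answer: i·π/2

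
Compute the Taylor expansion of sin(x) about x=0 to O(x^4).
-x^3/6 + x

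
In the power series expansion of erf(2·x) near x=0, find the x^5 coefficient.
Expand to order 5: erf(2·x) = 32·x^5/(5·√(π)) - 16·x^3/(3·√(π)) + 4·x/√(π) + O(x^6).
The coefficient of x^5 is 32/(5·√(π)).

Final answer: 32/(5·√(π))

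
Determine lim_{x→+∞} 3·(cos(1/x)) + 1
Evaluate the dominant behaviour as x → +∞; each term tends to a finite value or vanishes.
Limit = 4.

Final answer: 4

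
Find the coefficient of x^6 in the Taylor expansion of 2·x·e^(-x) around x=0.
Expand to order 6: 2·x·e^(-x) = -x^6/60 + x^5/12 - x^4/3 + x^3 - 2·x^2 + 2·x + O(x^7).
The coefficient of x^6 is -1/60.

Final answer: -1/60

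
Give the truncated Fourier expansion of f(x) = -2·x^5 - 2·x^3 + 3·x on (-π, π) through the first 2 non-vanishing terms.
(-450 - 4·π^4 + 76·π^2)·sin(x) + (-8·π^2 + 9 + 2·π^4)·sin(2·x)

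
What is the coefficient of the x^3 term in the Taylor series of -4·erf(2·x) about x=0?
Expand to order 3: -4·erf(2·x) = 64·x^3/(3·√(π)) - 16·x/√(π) + O(x^4).
The coefficient of x^3 is 64/(3·√(π)).

Final answer: 64/(3·√(π))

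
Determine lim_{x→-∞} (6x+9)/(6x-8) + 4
Evaluate the dominant behaviour as x → -∞; each term tends to a finite value or vanishes.
Limit = 5.

Final answer: 5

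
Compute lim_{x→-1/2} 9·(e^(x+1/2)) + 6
Direct substitution at x = -1/2 gives 15.

Final answer: 15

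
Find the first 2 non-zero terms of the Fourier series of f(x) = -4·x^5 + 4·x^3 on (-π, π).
(-1008 - 8·π^4 + 168·π^2)·sin(x) + (-24·π^2 + 36 + 4·π^4)·sin(2·x)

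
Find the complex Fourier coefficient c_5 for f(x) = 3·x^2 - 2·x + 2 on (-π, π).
Compute the real Fourier coefficients first: a_5 = -12/25, b_5 = -4/5.
Then c_5 = (a_5 − i·b_5)/2 = -6/25 + 2·i/5.

Final answer: -6/25 + 2·i/5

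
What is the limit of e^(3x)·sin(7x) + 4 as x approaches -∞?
Evaluate the dominant behaviour as x → -∞; each term tends to a finite value or vanishes.
Limit = 4.

Final answer: 4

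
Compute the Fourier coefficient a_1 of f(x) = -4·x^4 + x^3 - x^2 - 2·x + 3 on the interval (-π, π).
a_1 = (1/π) ∫_{-π}^{π} f(x)·cos(1x) dx.
Evaluate the integral (use parity and integration by parts as needed): a_1 = -188 + 32·π^2.

Final answer: -188 + 32·π^2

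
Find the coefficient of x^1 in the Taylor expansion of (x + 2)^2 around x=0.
Expand to order 1: (x + 2)^2 = 4·x + 4 + O(x^2).
The coefficient of x^1 is 4.

Final answer: 4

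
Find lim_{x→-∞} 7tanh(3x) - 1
Evaluate the dominant behaviour as x → -∞; each term tends to a finite value or vanishes.
Limit = -8.

Final answer: -8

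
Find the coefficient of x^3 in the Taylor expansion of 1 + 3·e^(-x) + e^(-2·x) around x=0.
Expand to order 3: 1 + 3·e^(-x) + e^(-2·x) = -11·x^3/6 + 7·x^2/2 - 5·x + 5 + O(x^4).
The coefficient of x^3 is -11/6.

Final answer: -11/6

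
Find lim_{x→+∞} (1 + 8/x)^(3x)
As x → +∞: write (1 + 8/x)^(3x) = ((1 + 8/x)^x)^3 → (e^8)^3 = e^24.
Limit = e^(24).

Final answer: e^(24)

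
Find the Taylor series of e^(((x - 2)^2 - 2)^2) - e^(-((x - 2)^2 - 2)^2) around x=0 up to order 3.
x^3·(-3032·e^(4)/3 - 1112·e^(-4)/3) + x^2·(-108·e^(-4) + 148·e^(4)) + x·(-16·e^(4) - 16·e^(-4)) - e^(-4) + e^(4)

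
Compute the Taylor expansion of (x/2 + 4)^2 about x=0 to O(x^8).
x^2/4 + 4·x + 16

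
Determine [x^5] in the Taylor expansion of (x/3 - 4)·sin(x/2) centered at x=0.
Expand to order 5: (x/3 - 4)·sin(x/2) = -x^5/960 - x^4/144 + x^3/12 + x^2/6 - 2·x + O(x^6).
The coefficient of x^5 is -1/960.

Final answer: -1/960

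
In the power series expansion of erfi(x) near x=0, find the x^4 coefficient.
Expand to order 4: erfi(x) = 2·x^3/(3·√(π)) + 2·x/√(π) + O(x^5).
The coefficient of x^4 is 0.

Final answer: 0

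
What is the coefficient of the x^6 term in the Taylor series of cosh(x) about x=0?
Expand to order 6: cosh(x) = x^6/720 + x^4/24 + x^2/2 + 1 + O(x^7).
The coefficient of x^6 is 1/720.

Final answer: 1/720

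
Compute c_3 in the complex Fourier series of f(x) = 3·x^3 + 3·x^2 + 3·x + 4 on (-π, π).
Compute the real Fourier coefficients first: a_3 = -4/3, b_3 = 2/3 + 2·π^2.
Then c_3 = (a_3 − i·b_3)/2 = -2/3 - i·π^2 - i/3.

Final answer: -2/3 - i·π^2 - i/3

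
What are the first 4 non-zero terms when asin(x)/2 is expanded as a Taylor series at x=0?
5·x^7/224 + 3·x^5/80 + x^3/12 + x/2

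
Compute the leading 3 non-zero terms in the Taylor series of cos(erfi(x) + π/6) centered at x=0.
-√(3)·x^2/π - x/√(π) + √(3)/2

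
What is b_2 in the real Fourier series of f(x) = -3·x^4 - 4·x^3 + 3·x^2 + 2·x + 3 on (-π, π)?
b_2 = (1/π) ∫_{-π}^{π} f(x)·sin(2x) dx.
Evaluate the integral (use parity and integration by parts as needed): b_2 = -8 + 4·π^2.

Final answer: -8 + 4·π^2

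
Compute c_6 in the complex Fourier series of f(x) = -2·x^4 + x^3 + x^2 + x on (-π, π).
Compute the real Fourier coefficients first: a_6 = 5/27 - 4·π^2/9, b_6 = -π^2/3 - 5/18.
Then c_6 = (a_6 − i·b_6)/2 = -2·π^2/9 + 5/54 + 5·i/36 + i·π^2/6.

Final answer: -2·π^2/9 + 5/54 + 5·i/36 + i·π^2/6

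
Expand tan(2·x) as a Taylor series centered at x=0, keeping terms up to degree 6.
64·x^5/15 + 8·x^3/3 + 2·x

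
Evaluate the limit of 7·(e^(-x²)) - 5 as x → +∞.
Evaluate the dominant behaviour as x → +∞; each term tends to a finite value or vanishes.
Limit = -5.

Final answer: -5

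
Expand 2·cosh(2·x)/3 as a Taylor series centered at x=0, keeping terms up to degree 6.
8·x^6/135 + 4·x^4/9 + 4·x^2/3 + 2/3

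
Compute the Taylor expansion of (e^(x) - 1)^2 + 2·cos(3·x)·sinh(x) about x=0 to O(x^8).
-2393·x^7/2520 + 31·x^6/360 + 331·x^5/60 + 7·x^4/12 - 23·x^3/3 + x^2 + 2·x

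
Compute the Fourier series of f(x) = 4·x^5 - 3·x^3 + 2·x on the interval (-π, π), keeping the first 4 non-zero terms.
(-166·π^2 + 8·π^4 + 1000)·sin(x) + (-4·π^4 - 73/2 + 23·π^2)·sin(2·x) + (-214·π^2/27 + 536/81 + 8·π^4/3)·sin(3·x) + (-2·π^4 - 5/2 + 4·π^2)·sin(4·x)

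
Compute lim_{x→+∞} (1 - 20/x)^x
As x → +∞: this is the defining limit (1 - 20/x)^x → e^(-20).
Limit = e^(-20).

Final answer: e^(-20)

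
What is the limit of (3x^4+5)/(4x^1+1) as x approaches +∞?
This is an ∞/∞ indeterminate form as x → +∞.
Divide numerator and denominator by x^4 and let the lower-order terms vanish; the numerator's degree 4 exceeds the denominator's degree 1, so the quotient diverges.
Limit = ∞.

Final answer: ∞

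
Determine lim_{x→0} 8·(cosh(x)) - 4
Direct substitution at x = 0 gives 4.

Final answer: 4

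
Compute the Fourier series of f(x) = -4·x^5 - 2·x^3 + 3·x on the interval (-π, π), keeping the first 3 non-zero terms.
(-930 - 8·π^4 + 156·π^2)·sin(x) + (-18·π^2 + 24 + 4·π^4)·sin(2·x) + (-8·π^4/3 - 86/81 + 124·π^2/27)·sin(3·x)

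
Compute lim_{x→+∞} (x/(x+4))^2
As x → +∞: x/(x+4) = 1/(1 + 4/x) → 1, and the 2nd power of a limit-1 base also → 1.
Limit = 1.

Final answer: 1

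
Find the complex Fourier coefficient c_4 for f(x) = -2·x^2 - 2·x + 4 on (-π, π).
Compute the real Fourier coefficients first: a_4 = -1/2, b_4 = 1.
Then c_4 = (a_4 − i·b_4)/2 = -1/4 - i/2.

Final answer: -1/4 - i/2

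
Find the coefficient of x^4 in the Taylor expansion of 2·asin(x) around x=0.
Expand to order 4: 2·asin(x) = x^3/3 + 2·x + O(x^5).
The coefficient of x^4 is 0.

Final answer: 0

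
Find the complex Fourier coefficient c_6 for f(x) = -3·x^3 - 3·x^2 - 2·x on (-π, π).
Compute the real Fourier coefficients first: a_6 = -1/3, b_6 = 1/2 + π^2.
Then c_6 = (a_6 − i·b_6)/2 = -1/6 - i·π^2/2 - i/4.

Final answer: -1/6 - i·π^2/2 - i/4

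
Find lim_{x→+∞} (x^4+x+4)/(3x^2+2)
This is an ∞/∞ indeterminate form as x → +∞.
Divide numerator and denominator by x^4 and let the lower-order terms vanish; the numerator's degree 4 exceeds the denominator's degree 2, so the quotient diverges.
Limit = ∞.

Final answer: ∞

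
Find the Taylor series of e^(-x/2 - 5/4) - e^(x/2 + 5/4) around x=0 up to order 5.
x^5·(-e^(5/4)/3840 - e^(-5/4)/3840) + x^4·(-e^(5/4)/384 + e^(-5/4)/384) + x^3·(-e^(5/4)/48 - e^(-5/4)/48) + x^2·(-e^(5/4)/8 + e^(-5/4)/8) + x·(-e^(5/4)/2 - e^(-5/4)/2) - e^(5/4) + e^(-5/4)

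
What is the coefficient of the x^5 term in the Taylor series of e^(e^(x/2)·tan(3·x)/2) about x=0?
Expand to order 5: e^(e^(x/2)·tan(3·x)/2) = 9563·x^5/320 + 1363·x^4/128 + 51·x^3/8 + 15·x^2/8 + 3·x/2 + 1 + O(x^6).
The coefficient of x^5 is 9563/320.

Final answer: 9563/320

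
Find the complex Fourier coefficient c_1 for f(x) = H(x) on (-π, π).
Compute the real Fourier coefficients first: a_1 = 0, b_1 = 2/π.
Then c_1 = (a_1 − i·b_1)/2 = -i/π.

Final answer: -i/π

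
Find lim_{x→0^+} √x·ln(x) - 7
The product is a 0·∞ indeterminate form at x → 0⁺.
Rewrite the product as ln(x) / x^(-1/2) and apply L'Hôpital, or use the standard hierarchy x^(-1/2) ≫ |ln x| as x → 0⁺.
The indeterminate product → 0, so the limit = -7.

Final answer: -7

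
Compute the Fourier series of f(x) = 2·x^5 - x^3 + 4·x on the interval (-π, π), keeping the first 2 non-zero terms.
(-82·π^2 + 4·π^4 + 500)·sin(x) + (-2·π^4 - 41/2 + 11·π^2)·sin(2·x)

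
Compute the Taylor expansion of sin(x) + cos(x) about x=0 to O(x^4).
-x^3/6 - x^2/2 + x + 1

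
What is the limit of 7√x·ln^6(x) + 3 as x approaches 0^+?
The product is a 0·∞ indeterminate form at x → 0⁺.
Rewrite the product as 7·ln^6(x) / x^(-1/2) and apply L'Hôpital, or use the standard hierarchy x^(-1/2) ≫ |ln x|^6 as x → 0⁺.
The indeterminate product → 0, so the limit = 3.

Final answer: 3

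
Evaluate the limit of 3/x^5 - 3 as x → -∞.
Evaluate the dominant behaviour as x → -∞; each term tends to a finite value or vanishes.
Limit = -3.

Final answer: -3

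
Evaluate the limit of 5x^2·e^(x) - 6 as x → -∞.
The product is a 0·∞ indeterminate form at x → -∞.
Rewrite the product as 5x^2 / e^(-x) (an ∞/∞ form) and apply L'Hôpital, or use the standard hierarchy e^(|x|) ≫ |x^2| as x → -∞.
The indeterminate product → 0, so the limit = -6.

Final answer: -6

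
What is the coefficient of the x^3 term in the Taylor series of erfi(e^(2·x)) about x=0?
Expand to order 3: erfi(e^(2·x)) = 104·e·x^3/(3·√(π)) + 12·e·x^2/√(π) + 4·e·x/√(π) + erfi(1) + O(x^4).
The coefficient of x^3 is 104·e/(3·√(π)).

Final answer: 104·e/(3·√(π))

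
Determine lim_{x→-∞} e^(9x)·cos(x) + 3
Evaluate the dominant behaviour as x → -∞; each term tends to a finite value or vanishes.
Limit = 3.

Final answer: 3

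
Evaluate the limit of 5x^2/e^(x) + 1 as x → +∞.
The quotient is an ∞/∞ indeterminate form as x → +∞.
The exponential denominator e^(x) dominates the polynomial numerator (e^x ≫ x^2 as x → ∞), so the quotient → 0.
Adding the constant: 0 + 1 = 1. Limit = 1.

Final answer: 1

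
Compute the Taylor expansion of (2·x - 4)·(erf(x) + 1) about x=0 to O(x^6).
-4·x^5/(5·√(π)) - 4·x^4/(3·√(π)) + 8·x^3/(3·√(π)) + 4·x^2/√(π) + x·(2 - 8/√(π)) - 4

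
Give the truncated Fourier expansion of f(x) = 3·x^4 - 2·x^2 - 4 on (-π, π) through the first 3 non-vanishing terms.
(152 - 24·π^2)·cos(x) + (-11 + 6·π^2)·cos(2·x) - 2·π^2/3 - 4 + 3·π^4/5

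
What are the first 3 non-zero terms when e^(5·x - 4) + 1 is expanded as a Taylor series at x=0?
25·x^2·e^(-4)/2 + 5·x·e^(-4) + e^(-4) + 1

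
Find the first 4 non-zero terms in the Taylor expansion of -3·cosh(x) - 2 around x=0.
-x^6/240 - x^4/8 - 3·x^2/2 - 5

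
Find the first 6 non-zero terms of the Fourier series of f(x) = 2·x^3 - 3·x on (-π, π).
(-30 + 4·π^2)·sin(x) + (6 - 2·π^2)·sin(2·x) + (-26/9 + 4·π^2/3)·sin(3·x) + (15/8 - π^2)·sin(4·x) + (-174/125 + 4·π^2/5)·sin(5·x) + (10/9 - 2·π^2/3)·sin(6·x)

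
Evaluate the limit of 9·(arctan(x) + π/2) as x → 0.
Direct substitution at x = 0 gives 9·π/2.

Final answer: 9·π/2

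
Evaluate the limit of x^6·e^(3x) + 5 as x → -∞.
The product is a 0·∞ indeterminate form at x → -∞.
Rewrite the product as x^6 / e^(-3x) (an ∞/∞ form) and apply L'Hôpital, or use the standard hierarchy e^(3|x|) ≫ |x^6| as x → -∞.
The indeterminate product → 0, so the limit = 5.

Final answer: 5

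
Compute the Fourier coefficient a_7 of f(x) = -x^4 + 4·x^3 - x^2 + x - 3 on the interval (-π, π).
a_7 = (1/π) ∫_{-π}^{π} f(x)·cos(7x) dx.
Evaluate the integral (use parity and integration by parts as needed): a_7 = 148/2401 + 8·π^2/49.

Final answer: 148/2401 + 8·π^2/49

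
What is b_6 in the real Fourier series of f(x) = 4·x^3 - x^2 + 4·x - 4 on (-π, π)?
b_6 = (1/π) ∫_{-π}^{π} f(x)·sin(6x) dx.
Evaluate the integral (use parity and integration by parts as needed): b_6 = -4·π^2/3 - 10/9.

Final answer: -4·π^2/3 - 10/9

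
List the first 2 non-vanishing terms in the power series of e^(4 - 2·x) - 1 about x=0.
-2·x·e^(4) - 1 + e^(4)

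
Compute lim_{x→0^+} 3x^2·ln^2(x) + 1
The product is a 0·∞ indeterminate form at x → 0⁺.
Rewrite the product as 3·ln^2(x) / x^(-2) and apply L'Hôpital, or use the standard hierarchy x^(-2) ≫ |ln x|^2 as x → 0⁺.
The indeterminate product → 0, so the limit = 1.

Final answer: 1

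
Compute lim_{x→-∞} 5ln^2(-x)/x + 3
The quotient is an ∞/∞ indeterminate form as x → -∞.
Compare growth rates of the dominant terms (exponentials ≫ polynomials ≫ logarithms), or apply L'Hôpital's rule; the quotient → 0.
Adding the constant: 0 + 3 = 3. Limit = 3.

Final answer: 3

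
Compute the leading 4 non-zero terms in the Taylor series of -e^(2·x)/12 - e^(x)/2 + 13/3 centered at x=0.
-7·x^3/36 - 5·x^2/12 - 2·x/3 + 15/4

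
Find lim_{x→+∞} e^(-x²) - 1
Evaluate the dominant behaviour as x → +∞; each term tends to a finite value or vanishes.
Limit = -1.

Final answer: -1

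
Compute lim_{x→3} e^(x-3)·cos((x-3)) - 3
Direct substitution at x = 3 gives -2.

Final answer: -2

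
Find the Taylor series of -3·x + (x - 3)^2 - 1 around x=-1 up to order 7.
18 - 11·(x + 1) + (x + 1)^2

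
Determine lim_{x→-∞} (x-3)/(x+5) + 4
Evaluate the dominant behaviour as x → -∞; each term tends to a finite value or vanishes.
Limit = 5.

Final answer: 5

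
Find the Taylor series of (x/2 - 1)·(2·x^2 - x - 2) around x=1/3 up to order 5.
95/54 - 4·(x - 1/3)/3 - 3·(x - 1/3)^2/2 + (x - 1/3)^3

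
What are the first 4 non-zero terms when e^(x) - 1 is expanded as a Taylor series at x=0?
x^4/24 + x^3/6 + x^2/2 + x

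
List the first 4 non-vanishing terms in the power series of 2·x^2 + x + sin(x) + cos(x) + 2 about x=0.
-x^3/6 + 3·x^2/2 + 2·x + 3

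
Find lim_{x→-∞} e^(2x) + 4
Evaluate the dominant behaviour as x → -∞; each term tends to a finite value or vanishes.
Limit = 4.

Final answer: 4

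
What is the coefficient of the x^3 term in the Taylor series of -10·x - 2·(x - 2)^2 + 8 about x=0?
Expand to order 3: -10·x - 2·(x - 2)^2 + 8 = -2·x^2 - 2·x + O(x^4).
The coefficient of x^3 is 0.

Final answer: 0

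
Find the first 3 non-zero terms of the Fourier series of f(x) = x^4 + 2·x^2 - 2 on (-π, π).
(40 - 8·π^2)·cos(x) + (-1 + 2·π^2)·cos(2·x) - 2 + 2·π^2/3 + π^4/5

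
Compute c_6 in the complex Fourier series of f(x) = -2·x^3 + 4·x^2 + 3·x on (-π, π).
Compute the real Fourier coefficients first: a_6 = 4/9, b_6 = -10/9 + 2·π^2/3.
Then c_6 = (a_6 − i·b_6)/2 = 2/9 - i·π^2/3 + 5·i/9.

Final answer: 2/9 - i·π^2/3 + 5·i/9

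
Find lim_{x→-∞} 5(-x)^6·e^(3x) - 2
The product is a 0·∞ indeterminate form at x → -∞.
Rewrite the product as 5(-x)^6 / e^(-3x) (an ∞/∞ form) and apply L'Hôpital, or use the standard hierarchy e^(3|x|) ≫ |(-x)^6| as x → -∞.
The indeterminate product → 0, so the limit = -2.

Final answer: -2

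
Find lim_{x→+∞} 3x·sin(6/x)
As x → +∞: let u = 6/x → 0⁺; then 3·x·sin(6/x) = 3·6·sin(u)/u → 3·6·1 = 18.
Limit = 18.

Final answer: 18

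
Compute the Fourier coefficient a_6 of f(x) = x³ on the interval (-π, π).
a_6 = (1/π) ∫_{-π}^{π} f(x)·cos(6x) dx.
Evaluate the integral (use parity and integration by parts as needed): a_6 = 0.

Final answer: 0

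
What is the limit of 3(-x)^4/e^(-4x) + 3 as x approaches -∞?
The quotient is an ∞/∞ indeterminate form as x → -∞.
Compare growth rates of the dominant terms (exponentials ≫ polynomials ≫ logarithms), or apply L'Hôpital's rule; the quotient → 0.
Adding the constant: 0 + 3 = 3. Limit = 3.

Final answer: 3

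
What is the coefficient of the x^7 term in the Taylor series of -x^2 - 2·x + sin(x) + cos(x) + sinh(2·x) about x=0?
Expand to order 7: -x^2 - 2·x + sin(x) + cos(x) + sinh(2·x) = 127·x^7/5040 - x^6/720 + 11·x^5/40 + x^4/24 + 7·x^3/6 - 3·x^2/2 + x + 1 + O(x^8).
The coefficient of x^7 is 127/5040.

Final answer: 127/5040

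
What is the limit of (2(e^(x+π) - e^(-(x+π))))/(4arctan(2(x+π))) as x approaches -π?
Both numerator and denominator → 0 as x → -π; this is a 0/0 indeterminate form.
Expand each to leading order near x = -π: numerator ~ 4·(x + π), denominator ~ 8·(x + π).
The limit of the ratio is 1/2.

Final answer: 1/2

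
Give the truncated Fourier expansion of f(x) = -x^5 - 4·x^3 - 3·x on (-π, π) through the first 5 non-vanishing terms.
(-198 - 2·π^4 + 32·π^2)·sin(x) + (-π^2 + 9/2 + π^4)·sin(2·x) + (-2·π^4/3 - 32·π^2/27 - 98/81)·sin(3·x) + (63/64 + 11·π^2/8 + π^4/2)·sin(4·x) + (-2·π^4/5 - 32·π^2/25 - 558/625)·sin(5·x)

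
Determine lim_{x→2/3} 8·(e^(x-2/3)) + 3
Direct substitution at x = 2/3 gives 11.

Final answer: 11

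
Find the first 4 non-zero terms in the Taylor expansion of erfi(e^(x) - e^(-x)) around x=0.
1681·x^7/(140·√(π)) + 91·x^5/(10·√(π)) + 6·x^3/√(π) + 4·x/√(π)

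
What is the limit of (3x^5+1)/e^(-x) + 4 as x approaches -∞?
The quotient is an ∞/∞ indeterminate form as x → -∞.
Compare growth rates of the dominant terms (exponentials ≫ polynomials ≫ logarithms), or apply L'Hôpital's rule; the quotient → 0.
Adding the constant: 0 + 4 = 4. Limit = 4.

Final answer: 4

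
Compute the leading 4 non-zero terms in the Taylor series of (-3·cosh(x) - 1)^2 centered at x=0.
49·x^6/120 + 13·x^4/4 + 12·x^2 + 16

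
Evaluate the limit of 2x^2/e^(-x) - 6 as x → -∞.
The quotient is an ∞/∞ indeterminate form as x → -∞.
Compare growth rates of the dominant terms (exponentials ≫ polynomials ≫ logarithms), or apply L'Hôpital's rule; the quotient → 0.
Adding the constant: 0 - 6 = -6. Limit = -6.

Final answer: -6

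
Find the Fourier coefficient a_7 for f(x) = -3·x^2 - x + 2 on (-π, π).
a_7 = (1/π) ∫_{-π}^{π} f(x)·cos(7x) dx.
Evaluate the integral (use parity and integration by parts as needed): a_7 = 12/49.

Final answer: 12/49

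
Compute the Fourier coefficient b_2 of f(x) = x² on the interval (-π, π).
b_2 = (1/π) ∫_{-π}^{π} f(x)·sin(2x) dx.
Evaluate the integral (use parity and integration by parts as needed): b_2 = 0.

Final answer: 0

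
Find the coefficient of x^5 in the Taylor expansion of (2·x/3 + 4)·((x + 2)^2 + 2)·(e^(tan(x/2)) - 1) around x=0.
Expand to order 5: (2·x/3 + 4)·((x + 2)^2 + 2)·(e^(tan(x/2)) - 1) = 6·x^5/5 + 143·x^4/48 + 22·x^3/3 + 13·x^2 + 12·x + O(x^6).
The coefficient of x^5 is 6/5.

Final answer: 6/5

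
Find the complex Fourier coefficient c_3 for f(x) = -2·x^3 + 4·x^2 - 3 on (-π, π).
Compute the real Fourier coefficients first: a_3 = -16/9, b_3 = 8/9 - 4·π^2/3.
Then c_3 = (a_3 − i·b_3)/2 = -8/9 - 4·i/9 + 2·i·π^2/3.

Final answer: -8/9 - 4·i/9 + 2·i·π^2/3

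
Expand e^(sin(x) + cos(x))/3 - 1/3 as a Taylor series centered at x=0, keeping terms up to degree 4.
-5·e·x^4/72 - e·x^3/6 + e·x/3 - 1/3 + e/3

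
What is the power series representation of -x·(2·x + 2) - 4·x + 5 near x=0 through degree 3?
-2·x^2 - 6·x + 5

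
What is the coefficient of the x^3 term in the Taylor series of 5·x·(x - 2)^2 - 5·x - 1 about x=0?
Expand to order 3: 5·x·(x - 2)^2 - 5·x - 1 = 5·x^3 - 20·x^2 + 15·x - 1 + O(x^4).
The coefficient of x^3 is 5.

Final answer: 5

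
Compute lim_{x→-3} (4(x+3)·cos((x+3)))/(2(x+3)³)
Both numerator and denominator → 0 as x → -3; this is a 0/0 indeterminate form.
Expand each to leading order near x = -3: numerator ~ 4·(x + 3), denominator ~ 2·(x + 3)^3.
The limit of the ratio is ∞.

Final answer: ∞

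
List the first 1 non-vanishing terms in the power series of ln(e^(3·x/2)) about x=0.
3·x/2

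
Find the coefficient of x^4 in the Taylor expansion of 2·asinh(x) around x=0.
Expand to order 4: 2·asinh(x) = -x^3/3 + 2·x + O(x^5).
The coefficient of x^4 is 0.

Final answer: 0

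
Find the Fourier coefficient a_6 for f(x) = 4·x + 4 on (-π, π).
a_6 = (1/π) ∫_{-π}^{π} f(x)·cos(6x) dx.
Evaluate the integral (use parity and integration by parts as needed): a_6 = 0.

Final answer: 0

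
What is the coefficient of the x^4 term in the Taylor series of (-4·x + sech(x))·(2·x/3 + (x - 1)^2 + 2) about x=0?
Expand to order 4: (-4·x + sech(x))·(2·x/3 + (x - 1)^2 + 2) = x^4/8 - 10·x^3/3 + 29·x^2/6 - 40·x/3 + 3 + O(x^5).
The coefficient of x^4 is 1/8.

Final answer: 1/8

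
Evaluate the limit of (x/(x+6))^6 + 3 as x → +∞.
As x → +∞: x/(x+6) = 1/(1 + 6/x) → 1, and the 6th power of a limit-1 base also → 1; with the additive constant, 1 + 3 = 4.
Limit = 4.

Final answer: 4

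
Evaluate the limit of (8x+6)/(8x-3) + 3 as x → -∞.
Evaluate the dominant behaviour as x → -∞; each term tends to a finite value or vanishes.
Limit = 4.

Final answer: 4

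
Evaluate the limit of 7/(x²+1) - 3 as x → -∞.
Evaluate the dominant behaviour as x → -∞; each term tends to a finite value or vanishes.
Limit = -3.

Final answer: -3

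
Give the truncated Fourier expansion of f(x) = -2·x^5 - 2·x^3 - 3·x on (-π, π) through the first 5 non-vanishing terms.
(-462 - 4·π^4 + 76·π^2)·sin(x) + (-8·π^2 + 15 + 2·π^4)·sin(2·x) + (-4·π^4/3 - 250/81 + 44·π^2/27)·sin(3·x) + (-π^2/4 + 51/32 + π^4)·sin(4·x) + (-4·π^4/5 - 4·π^2/25 - 726/625)·sin(5·x)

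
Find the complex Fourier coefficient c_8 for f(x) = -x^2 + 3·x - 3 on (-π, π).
Compute the real Fourier coefficients first: a_8 = -1/16, b_8 = -3/4.
Then c_8 = (a_8 − i·b_8)/2 = -1/32 + 3·i/8.

Final answer: -1/32 + 3·i/8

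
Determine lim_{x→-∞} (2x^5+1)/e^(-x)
This is an ∞/∞ indeterminate form as x → -∞.
Compare growth rates of the dominant terms (exponentials ≫ polynomials ≫ logarithms), or apply L'Hôpital's rule; the quotient → 0.
Limit = 0.

Final answer: 0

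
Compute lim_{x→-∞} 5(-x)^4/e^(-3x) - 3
The quotient is an ∞/∞ indeterminate form as x → -∞.
Compare growth rates of the dominant terms (exponentials ≫ polynomials ≫ logarithms), or apply L'Hôpital's rule; the quotient → 0.
Adding the constant: 0 - 3 = -3. Limit = -3.

Final answer: -3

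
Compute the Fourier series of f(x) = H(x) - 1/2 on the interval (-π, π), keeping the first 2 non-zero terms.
2·sin(x)/π + 2·sin(3·x)/(3·π)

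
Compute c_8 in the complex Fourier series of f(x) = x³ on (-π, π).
Compute the real Fourier coefficients first: a_8 = 0, b_8 = 3/128 - π^2/4.
Then c_8 = (a_8 − i·b_8)/2 = -3·i/256 + i·π^2/8.

Final answer: -3·i/256 + i·π^2/8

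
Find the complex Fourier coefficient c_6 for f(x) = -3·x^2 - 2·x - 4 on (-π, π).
Compute the real Fourier coefficients first: a_6 = -1/3, b_6 = 2/3.
Then c_6 = (a_6 − i·b_6)/2 = -1/6 - i/3.

Final answer: -1/6 - i/3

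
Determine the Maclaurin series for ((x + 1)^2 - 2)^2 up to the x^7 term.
x^4 + 4·x^3 + 2·x^2 - 4·x + 1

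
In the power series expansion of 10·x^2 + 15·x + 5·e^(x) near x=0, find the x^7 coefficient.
Expand to order 7: 10·x^2 + 15·x + 5·e^(x) = x^7/1008 + x^6/144 + x^5/24 + 5·x^4/24 + 5·x^3/6 + 25·x^2/2 + 20·x + 5 + O(x^8).
The coefficient of x^7 is 1/1008.

Final answer: 1/1008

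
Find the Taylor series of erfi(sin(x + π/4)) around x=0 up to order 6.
2·√(2)·x^6·e^(1/2)/(15·√(π)) - √(2)·x^5·e^(1/2)/(30·√(π)) - √(2)·x^4·e^(1/2)/(3·√(π)) - √(2)·x^3·e^(1/2)/(3·√(π)) + √(2)·x·e^(1/2)/√(π) + erfi(√(2)/2)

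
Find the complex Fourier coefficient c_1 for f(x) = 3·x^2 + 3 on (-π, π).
Compute the real Fourier coefficients first: a_1 = -12, b_1 = 0.
Then c_1 = (a_1 − i·b_1)/2 = -6.

Final answer: -6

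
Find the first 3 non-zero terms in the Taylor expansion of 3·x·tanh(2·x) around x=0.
64·x^6/5 - 8·x^4 + 6·x^2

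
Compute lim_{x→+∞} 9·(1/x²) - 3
Evaluate the dominant behaviour as x → +∞; each term tends to a finite value or vanishes.
Limit = -3.

Final answer: -3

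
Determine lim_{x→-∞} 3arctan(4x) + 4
Evaluate the dominant behaviour as x → -∞; each term tends to a finite value or vanishes.
Limit = 4 - 3·π/2.

Final answer: 4 - 3·π/2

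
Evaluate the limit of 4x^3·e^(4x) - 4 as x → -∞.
The product is a 0·∞ indeterminate form at x → -∞.
Rewrite the product as 4x^3 / e^(-4x) (an ∞/∞ form) and apply L'Hôpital, or use the standard hierarchy e^(4|x|) ≫ |x^3| as x → -∞.
The indeterminate product → 0, so the limit = -4.

Final answer: -4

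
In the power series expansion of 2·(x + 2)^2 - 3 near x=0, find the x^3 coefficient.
Expand to order 3: 2·(x + 2)^2 - 3 = 2·x^2 + 8·x + 5 + O(x^4).
The coefficient of x^3 is 0.

Final answer: 0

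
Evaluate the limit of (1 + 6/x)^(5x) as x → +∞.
As x → +∞: write (1 + 6/x)^(5x) = ((1 + 6/x)^x)^5 → (e^6)^5 = e^30.
Limit = e^(30).

Final answer: e^(30)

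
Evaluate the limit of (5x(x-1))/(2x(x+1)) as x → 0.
Both numerator and denominator → 0 as x → 0; this is a 0/0 indeterminate form.
Expand each to leading order near x = 0: numerator ~ -5·x, denominator ~ 2·x.
The limit of the ratio is -5/2.

Final answer: -5/2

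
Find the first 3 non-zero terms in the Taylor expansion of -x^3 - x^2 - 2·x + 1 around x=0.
-x^2 - 2·x + 1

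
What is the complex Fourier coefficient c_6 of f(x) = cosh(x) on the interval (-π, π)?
Compute the real Fourier coefficients first: a_6 = 2·sinh(π)/(37·π), b_6 = 0.
Then c_6 = (a_6 − i·b_6)/2 = sinh(π)/(37·π).

Final answer: sinh(π)/(37·π)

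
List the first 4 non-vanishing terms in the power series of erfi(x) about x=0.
x^7/(21·√(π)) + x^5/(5·√(π)) + 2·x^3/(3·√(π)) + 2·x/√(π)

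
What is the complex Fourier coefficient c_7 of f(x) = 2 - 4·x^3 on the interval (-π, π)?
Compute the real Fourier coefficients first: a_7 = 0, b_7 = 48/343 - 8·π^2/7.
Then c_7 = (a_7 − i·b_7)/2 = -24·i/343 + 4·i·π^2/7.

Final answer: -24·i/343 + 4·i·π^2/7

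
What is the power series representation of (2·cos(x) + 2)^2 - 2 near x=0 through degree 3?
14 - 8·x^2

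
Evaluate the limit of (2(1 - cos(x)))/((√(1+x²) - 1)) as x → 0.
Both numerator and denominator → 0 as x → 0; this is a 0/0 indeterminate form.
Expand each to leading order near x = 0: numerator ~ x^2, denominator ~ x^2/2.
The limit of the ratio is 2.

Final answer: 2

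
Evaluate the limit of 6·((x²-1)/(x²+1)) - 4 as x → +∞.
Evaluate the dominant behaviour as x → +∞; each term tends to a finite value or vanishes.
Limit = 2.

Final answer: 2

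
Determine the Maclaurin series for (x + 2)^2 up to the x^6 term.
x^2 + 4·x + 4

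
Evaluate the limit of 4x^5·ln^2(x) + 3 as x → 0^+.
The product is a 0·∞ indeterminate form at x → 0⁺.
Rewrite the product as 4·ln^2(x) / x^(-5) and apply L'Hôpital, or use the standard hierarchy x^(-5) ≫ |ln x|^2 as x → 0⁺.
The indeterminate product → 0, so the limit = 3.

Final answer: 3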